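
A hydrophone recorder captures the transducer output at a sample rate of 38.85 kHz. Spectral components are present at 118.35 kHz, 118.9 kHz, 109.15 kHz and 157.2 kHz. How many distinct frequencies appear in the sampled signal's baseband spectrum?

fs/2 = 19.425 kHz.
118.35 kHz mod fs = 1.8 kHz.
1.8 kHz ≤ fs/2 = 19.425 kHz, appears at 1.8 kHz.
118.9 kHz mod fs = 2.35 kHz.
2.35 kHz ≤ fs/2 = 19.425 kHz, appears at 2.35 kHz.
109.15 kHz mod fs = 31.45 kHz.
31.45 kHz > fs/2 = 19.425 kHz, folds to fs − 31.45 kHz = 7.4 kHz.
157.2 kHz mod fs = 1.8 kHz.
1.8 kHz ≤ fs/2 = 19.425 kHz, appears at 1.8 kHz.
Distinct values: {1.8 kHz, 2.35 kHz, 7.4 kHz} → 3.

3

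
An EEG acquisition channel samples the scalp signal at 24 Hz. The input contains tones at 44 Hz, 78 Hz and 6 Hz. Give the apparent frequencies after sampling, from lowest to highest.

4 Hz, 6 Hz

fs/2 = 12 Hz.
44 Hz mod fs = 20 Hz.
20 Hz > fs/2 = 12 Hz, folds to fs − 20 Hz = 4 Hz.
78 Hz mod fs = 6 Hz.
6 Hz ≤ fs/2 = 12 Hz, appears at 6 Hz.
6 Hz ≤ fs/2 = 12 Hz, passes unchanged.
Distinct values: {4 Hz, 6 Hz}.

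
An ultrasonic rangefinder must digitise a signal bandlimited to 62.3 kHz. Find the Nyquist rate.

124.6 kHz

Nyquist rate = 2 × 62.3 kHz = 124.6 kHz.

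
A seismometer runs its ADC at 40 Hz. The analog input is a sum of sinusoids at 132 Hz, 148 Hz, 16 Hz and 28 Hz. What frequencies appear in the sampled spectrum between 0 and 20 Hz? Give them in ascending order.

fs/2 = 20 Hz.
132 Hz mod fs = 12 Hz.
12 Hz ≤ fs/2 = 20 Hz, appears at 12 Hz.
148 Hz mod fs = 28 Hz.
28 Hz > fs/2 = 20 Hz, folds to fs − 28 Hz = 12 Hz.
16 Hz ≤ fs/2 = 20 Hz, passes unchanged.
28 Hz > fs/2 = 20 Hz, folds to fs − 28 Hz = 12 Hz.
Distinct values: {12 Hz, 16 Hz}.

12 Hz, 16 Hz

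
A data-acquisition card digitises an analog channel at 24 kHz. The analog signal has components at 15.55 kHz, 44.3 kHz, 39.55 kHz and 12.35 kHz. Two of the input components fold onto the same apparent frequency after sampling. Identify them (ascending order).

15.55 kHz, 39.55 kHz

fs/2 = 12 kHz.
15.55 kHz > fs/2 = 12 kHz, folds to fs − 15.55 kHz = 8.45 kHz.
44.3 kHz mod fs = 20.3 kHz.
20.3 kHz > fs/2 = 12 kHz, folds to fs − 20.3 kHz = 3.7 kHz.
39.55 kHz mod fs = 15.55 kHz.
15.55 kHz > fs/2 = 12 kHz, folds to fs − 15.55 kHz = 8.45 kHz.
12.35 kHz > fs/2 = 12 kHz, folds to fs − 12.35 kHz = 11.65 kHz.
15.55 kHz and 39.55 kHz both map to 8.45 kHz.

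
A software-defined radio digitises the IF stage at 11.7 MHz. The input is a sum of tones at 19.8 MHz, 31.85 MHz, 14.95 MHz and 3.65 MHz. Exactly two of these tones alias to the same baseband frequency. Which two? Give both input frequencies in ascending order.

fs/2 = 5.85 MHz.
19.8 MHz mod fs = 8.1 MHz.
8.1 MHz > fs/2 = 5.85 MHz, folds to fs − 8.1 MHz = 3.6 MHz.
31.85 MHz mod fs = 8.45 MHz.
8.45 MHz > fs/2 = 5.85 MHz, folds to fs − 8.45 MHz = 3.25 MHz.
14.95 MHz mod fs = 3.25 MHz.
3.25 MHz ≤ fs/2 = 5.85 MHz, appears at 3.25 MHz.
3.65 MHz ≤ fs/2 = 5.85 MHz, passes unchanged.
14.95 MHz and 31.85 MHz both map to 3.25 MHz.

14.95 MHz, 31.85 MHz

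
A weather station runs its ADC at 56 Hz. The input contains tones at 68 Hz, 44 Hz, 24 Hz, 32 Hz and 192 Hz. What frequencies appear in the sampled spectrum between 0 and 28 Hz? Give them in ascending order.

12 Hz, 24 Hz

fs/2 = 28 Hz.
68 Hz mod fs = 12 Hz.
12 Hz ≤ fs/2 = 28 Hz, appears at 12 Hz.
44 Hz > fs/2 = 28 Hz, folds to fs − 44 Hz = 12 Hz.
24 Hz ≤ fs/2 = 28 Hz, passes unchanged.
32 Hz > fs/2 = 28 Hz, folds to fs − 32 Hz = 24 Hz.
192 Hz mod fs = 24 Hz.
24 Hz ≤ fs/2 = 28 Hz, appears at 24 Hz.
Distinct values: {12 Hz, 24 Hz}.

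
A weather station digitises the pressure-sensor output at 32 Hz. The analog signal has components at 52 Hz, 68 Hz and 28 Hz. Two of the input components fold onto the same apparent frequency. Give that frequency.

fs/2 = 16 Hz.
52 Hz mod fs = 20 Hz.
20 Hz > fs/2 = 16 Hz, folds to fs − 20 Hz = 12 Hz.
68 Hz mod fs = 4 Hz.
4 Hz ≤ fs/2 = 16 Hz, appears at 4 Hz.
28 Hz > fs/2 = 16 Hz, folds to fs − 28 Hz = 4 Hz.
28 Hz and 68 Hz both map to 4 Hz.

4 Hz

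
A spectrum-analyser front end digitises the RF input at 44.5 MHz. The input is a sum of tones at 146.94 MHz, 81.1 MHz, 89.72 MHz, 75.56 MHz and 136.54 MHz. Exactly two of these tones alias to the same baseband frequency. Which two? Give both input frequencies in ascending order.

fs/2 = 22.25 MHz.
146.94 MHz mod fs = 13.44 MHz.
13.44 MHz ≤ fs/2 = 22.25 MHz, appears at 13.44 MHz.
81.1 MHz mod fs = 36.6 MHz.
36.6 MHz > fs/2 = 22.25 MHz, folds to fs − 36.6 MHz = 7.9 MHz.
89.72 MHz mod fs = 0.72 MHz.
0.72 MHz ≤ fs/2 = 22.25 MHz, appears at 0.72 MHz.
75.56 MHz mod fs = 31.06 MHz.
31.06 MHz > fs/2 = 22.25 MHz, folds to fs − 31.06 MHz = 13.44 MHz.
136.54 MHz mod fs = 3.04 MHz.
3.04 MHz ≤ fs/2 = 22.25 MHz, appears at 3.04 MHz.
75.56 MHz and 146.94 MHz both map to 13.44 MHz.

75.56 MHz, 146.94 MHz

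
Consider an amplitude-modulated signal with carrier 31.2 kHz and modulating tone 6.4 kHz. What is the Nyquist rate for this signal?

AM sidebands sit at fc ± fm = 24.8 kHz and 37.6 kHz.
Highest-frequency component: 37.6 kHz.
Nyquist rate = 2 × 37.6 kHz = 75.2 kHz.

75.2 kHz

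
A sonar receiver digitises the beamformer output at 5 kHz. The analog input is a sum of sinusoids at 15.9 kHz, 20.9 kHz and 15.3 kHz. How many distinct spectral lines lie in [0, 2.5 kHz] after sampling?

2

fs/2 = 2.5 kHz.
15.9 kHz mod fs = 0.9 kHz.
0.9 kHz ≤ fs/2 = 2.5 kHz, appears at 0.9 kHz.
20.9 kHz mod fs = 0.9 kHz.
0.9 kHz ≤ fs/2 = 2.5 kHz, appears at 0.9 kHz.
15.3 kHz mod fs = 0.3 kHz.
0.3 kHz ≤ fs/2 = 2.5 kHz, appears at 0.3 kHz.
Distinct values: {0.3 kHz, 0.9 kHz} → 2.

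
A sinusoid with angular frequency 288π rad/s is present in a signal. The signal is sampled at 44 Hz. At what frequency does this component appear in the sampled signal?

ω = 288π rad/s → f = ω/(2π) = 144 Hz.
144 Hz mod fs = 12 Hz.
12 Hz ≤ fs/2 = 22 Hz, appears at 12 Hz.

12 Hz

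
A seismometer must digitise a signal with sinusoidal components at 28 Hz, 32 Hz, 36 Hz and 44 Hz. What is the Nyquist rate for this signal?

Highest-frequency component: 44 Hz.
Nyquist rate = 2 × 44 Hz = 88 Hz.

88 Hz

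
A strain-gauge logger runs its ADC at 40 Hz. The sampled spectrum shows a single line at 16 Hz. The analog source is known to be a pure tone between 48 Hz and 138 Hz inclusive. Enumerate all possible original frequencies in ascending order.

56 Hz, 64 Hz, 96 Hz, 104 Hz, 136 Hz

Frequencies that alias to 16 Hz are k·fs ± 16 Hz for integer k ≥ 0.
k=0: 16 Hz.
k=1: 24 Hz, 56 Hz.
k=2: 64 Hz, 96 Hz.
k=3: 104 Hz, 136 Hz.
k=4: 144 Hz, 176 Hz.
Within [48 Hz, 138 Hz]: 56 Hz, 64 Hz, 96 Hz, 104 Hz, 136 Hz.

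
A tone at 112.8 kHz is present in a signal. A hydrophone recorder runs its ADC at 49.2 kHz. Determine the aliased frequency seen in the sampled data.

112.8 kHz mod fs = 14.4 kHz.
14.4 kHz ≤ fs/2 = 24.6 kHz, appears at 14.4 kHz.

14.4 kHz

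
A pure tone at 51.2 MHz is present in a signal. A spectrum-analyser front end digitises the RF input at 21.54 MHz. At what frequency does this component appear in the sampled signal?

8.12 MHz

51.2 MHz mod fs = 8.12 MHz.
8.12 MHz ≤ fs/2 = 10.77 MHz, appears at 8.12 MHz.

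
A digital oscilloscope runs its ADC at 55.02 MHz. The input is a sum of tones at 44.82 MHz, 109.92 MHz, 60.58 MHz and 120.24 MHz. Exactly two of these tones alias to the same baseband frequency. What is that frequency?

10.2 MHz

fs/2 = 27.51 MHz.
44.82 MHz > fs/2 = 27.51 MHz, folds to fs − 44.82 MHz = 10.2 MHz.
109.92 MHz mod fs = 54.9 MHz.
54.9 MHz > fs/2 = 27.51 MHz, folds to fs − 54.9 MHz = 0.12 MHz.
60.58 MHz mod fs = 5.56 MHz.
5.56 MHz ≤ fs/2 = 27.51 MHz, appears at 5.56 MHz.
120.24 MHz mod fs = 10.2 MHz.
10.2 MHz ≤ fs/2 = 27.51 MHz, appears at 10.2 MHz.
44.82 MHz and 120.24 MHz both map to 10.2 MHz.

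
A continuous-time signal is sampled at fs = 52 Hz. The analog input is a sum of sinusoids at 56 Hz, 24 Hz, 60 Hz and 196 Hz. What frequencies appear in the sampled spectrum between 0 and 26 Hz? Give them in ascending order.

4 Hz, 8 Hz, 12 Hz, 24 Hz

fs/2 = 26 Hz.
56 Hz mod fs = 4 Hz.
4 Hz ≤ fs/2 = 26 Hz, appears at 4 Hz.
24 Hz ≤ fs/2 = 26 Hz, passes unchanged.
60 Hz mod fs = 8 Hz.
8 Hz ≤ fs/2 = 26 Hz, appears at 8 Hz.
196 Hz mod fs = 40 Hz.
40 Hz > fs/2 = 26 Hz, folds to fs − 40 Hz = 12 Hz.
Distinct values: {4 Hz, 8 Hz, 12 Hz, 24 Hz}.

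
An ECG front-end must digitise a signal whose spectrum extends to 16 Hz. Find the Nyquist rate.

Nyquist rate = 2 × 16 Hz = 32 Hz.

32 Hz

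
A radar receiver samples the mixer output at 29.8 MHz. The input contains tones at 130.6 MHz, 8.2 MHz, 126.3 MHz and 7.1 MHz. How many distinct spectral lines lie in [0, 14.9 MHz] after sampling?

fs/2 = 14.9 MHz.
130.6 MHz mod fs = 11.4 MHz.
11.4 MHz ≤ fs/2 = 14.9 MHz, appears at 11.4 MHz.
8.2 MHz ≤ fs/2 = 14.9 MHz, passes unchanged.
126.3 MHz mod fs = 7.1 MHz.
7.1 MHz ≤ fs/2 = 14.9 MHz, appears at 7.1 MHz.
7.1 MHz ≤ fs/2 = 14.9 MHz, passes unchanged.
Distinct values: {7.1 MHz, 8.2 MHz, 11.4 MHz} → 3.

3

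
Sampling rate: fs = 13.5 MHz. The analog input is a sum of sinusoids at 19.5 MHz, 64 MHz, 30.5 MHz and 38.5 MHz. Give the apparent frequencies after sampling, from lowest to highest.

2 MHz, 3.5 MHz, 6 MHz

fs/2 = 6.75 MHz.
19.5 MHz mod fs = 6 MHz.
6 MHz ≤ fs/2 = 6.75 MHz, appears at 6 MHz.
64 MHz mod fs = 10 MHz.
10 MHz > fs/2 = 6.75 MHz, folds to fs − 10 MHz = 3.5 MHz.
30.5 MHz mod fs = 3.5 MHz.
3.5 MHz ≤ fs/2 = 6.75 MHz, appears at 3.5 MHz.
38.5 MHz mod fs = 11.5 MHz.
11.5 MHz > fs/2 = 6.75 MHz, folds to fs − 11.5 MHz = 2 MHz.
Distinct values: {2 MHz, 3.5 MHz, 6 MHz}.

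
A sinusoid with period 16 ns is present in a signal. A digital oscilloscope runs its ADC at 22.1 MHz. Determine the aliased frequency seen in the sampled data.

T = 16 ns → f = 1/T = 62.5 MHz.
62.5 MHz mod fs = 18.3 MHz.
18.3 MHz > fs/2 = 11.05 MHz, folds to fs − 18.3 MHz = 3.8 MHz.

3.8 MHz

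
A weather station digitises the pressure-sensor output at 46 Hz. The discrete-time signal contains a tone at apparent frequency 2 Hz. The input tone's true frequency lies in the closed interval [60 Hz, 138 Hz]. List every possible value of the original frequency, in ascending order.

90 Hz, 94 Hz, 136 Hz

Frequencies that alias to 2 Hz are k·fs ± 2 Hz for integer k ≥ 0.
k=0: 2 Hz.
k=1: 44 Hz, 48 Hz.
k=2: 90 Hz, 94 Hz.
k=3: 136 Hz, 140 Hz.
k=4: 182 Hz, 186 Hz.
Within [60 Hz, 138 Hz]: 90 Hz, 94 Hz, 136 Hz.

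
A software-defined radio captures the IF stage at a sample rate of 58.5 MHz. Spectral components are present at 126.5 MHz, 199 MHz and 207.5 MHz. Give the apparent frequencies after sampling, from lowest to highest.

fs/2 = 29.25 MHz.
126.5 MHz mod fs = 9.5 MHz.
9.5 MHz ≤ fs/2 = 29.25 MHz, appears at 9.5 MHz.
199 MHz mod fs = 23.5 MHz.
23.5 MHz ≤ fs/2 = 29.25 MHz, appears at 23.5 MHz.
207.5 MHz mod fs = 32 MHz.
32 MHz > fs/2 = 29.25 MHz, folds to fs − 32 MHz = 26.5 MHz.
Distinct values: {9.5 MHz, 23.5 MHz, 26.5 MHz}.

9.5 MHz, 23.5 MHz, 26.5 MHz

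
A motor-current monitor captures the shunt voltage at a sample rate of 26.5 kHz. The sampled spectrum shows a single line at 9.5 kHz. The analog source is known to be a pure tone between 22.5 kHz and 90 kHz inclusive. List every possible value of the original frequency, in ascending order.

Frequencies that alias to 9.5 kHz are k·fs ± 9.5 kHz for integer k ≥ 0.
k=0: 9.5 kHz.
k=1: 17 kHz, 36 kHz.
k=2: 43.5 kHz, 62.5 kHz.
k=3: 70 kHz, 89 kHz.
k=4: 96.5 kHz, 115.5 kHz.
Within [22.5 kHz, 90 kHz]: 36 kHz, 43.5 kHz, 62.5 kHz, 70 kHz, 89 kHz.

36 kHz, 43.5 kHz, 62.5 kHz, 70 kHz, 89 kHz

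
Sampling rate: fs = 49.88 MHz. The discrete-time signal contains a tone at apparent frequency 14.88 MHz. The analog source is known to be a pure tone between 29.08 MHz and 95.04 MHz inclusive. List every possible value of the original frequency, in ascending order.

35 MHz, 64.76 MHz, 84.88 MHz

Frequencies that alias to 14.88 MHz are k·fs ± 14.88 MHz for integer k ≥ 0.
k=0: 14.88 MHz.
k=1: 35 MHz, 64.76 MHz.
k=2: 84.88 MHz, 114.64 MHz.
k=3: 134.76 MHz, 164.52 MHz.
Within [29.08 MHz, 95.04 MHz]: 35 MHz, 64.76 MHz, 84.88 MHz.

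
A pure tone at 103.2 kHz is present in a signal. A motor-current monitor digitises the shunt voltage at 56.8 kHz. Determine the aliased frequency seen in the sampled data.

103.2 kHz mod fs = 46.4 kHz.
46.4 kHz > fs/2 = 28.4 kHz, folds to fs − 46.4 kHz = 10.4 kHz.

10.4 kHz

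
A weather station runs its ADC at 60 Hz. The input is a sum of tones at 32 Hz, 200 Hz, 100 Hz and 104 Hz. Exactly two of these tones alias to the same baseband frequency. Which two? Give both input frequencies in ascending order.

100 Hz, 200 Hz

fs/2 = 30 Hz.
32 Hz > fs/2 = 30 Hz, folds to fs − 32 Hz = 28 Hz.
200 Hz mod fs = 20 Hz.
20 Hz ≤ fs/2 = 30 Hz, appears at 20 Hz.
100 Hz mod fs = 40 Hz.
40 Hz > fs/2 = 30 Hz, folds to fs − 40 Hz = 20 Hz.
104 Hz mod fs = 44 Hz.
44 Hz > fs/2 = 30 Hz, folds to fs − 44 Hz = 16 Hz.
100 Hz and 200 Hz both map to 20 Hz.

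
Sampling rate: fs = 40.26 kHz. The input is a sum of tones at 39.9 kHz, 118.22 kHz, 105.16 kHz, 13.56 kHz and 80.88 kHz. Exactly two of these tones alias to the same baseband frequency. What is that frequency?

0.36 kHz

fs/2 = 20.13 kHz.
39.9 kHz > fs/2 = 20.13 kHz, folds to fs − 39.9 kHz = 0.36 kHz.
118.22 kHz mod fs = 37.7 kHz.
37.7 kHz > fs/2 = 20.13 kHz, folds to fs − 37.7 kHz = 2.56 kHz.
105.16 kHz mod fs = 24.64 kHz.
24.64 kHz > fs/2 = 20.13 kHz, folds to fs − 24.64 kHz = 15.62 kHz.
13.56 kHz ≤ fs/2 = 20.13 kHz, passes unchanged.
80.88 kHz mod fs = 0.36 kHz.
0.36 kHz ≤ fs/2 = 20.13 kHz, appears at 0.36 kHz.
39.9 kHz and 80.88 kHz both map to 0.36 kHz.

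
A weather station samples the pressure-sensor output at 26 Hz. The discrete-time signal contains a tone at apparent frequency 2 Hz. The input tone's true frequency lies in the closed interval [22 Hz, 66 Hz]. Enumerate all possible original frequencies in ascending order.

24 Hz, 28 Hz, 50 Hz, 54 Hz

Frequencies that alias to 2 Hz are k·fs ± 2 Hz for integer k ≥ 0.
k=0: 2 Hz.
k=1: 24 Hz, 28 Hz.
k=2: 50 Hz, 54 Hz.
k=3: 76 Hz, 80 Hz.
Within [22 Hz, 66 Hz]: 24 Hz, 28 Hz, 50 Hz, 54 Hz.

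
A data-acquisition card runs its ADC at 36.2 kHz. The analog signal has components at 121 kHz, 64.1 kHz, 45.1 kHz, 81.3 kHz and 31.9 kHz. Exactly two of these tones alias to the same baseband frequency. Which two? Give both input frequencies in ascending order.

fs/2 = 18.1 kHz.
121 kHz mod fs = 12.4 kHz.
12.4 kHz ≤ fs/2 = 18.1 kHz, appears at 12.4 kHz.
64.1 kHz mod fs = 27.9 kHz.
27.9 kHz > fs/2 = 18.1 kHz, folds to fs − 27.9 kHz = 8.3 kHz.
45.1 kHz mod fs = 8.9 kHz.
8.9 kHz ≤ fs/2 = 18.1 kHz, appears at 8.9 kHz.
81.3 kHz mod fs = 8.9 kHz.
8.9 kHz ≤ fs/2 = 18.1 kHz, appears at 8.9 kHz.
31.9 kHz > fs/2 = 18.1 kHz, folds to fs − 31.9 kHz = 4.3 kHz.
45.1 kHz and 81.3 kHz both map to 8.9 kHz.

45.1 kHz, 81.3 kHz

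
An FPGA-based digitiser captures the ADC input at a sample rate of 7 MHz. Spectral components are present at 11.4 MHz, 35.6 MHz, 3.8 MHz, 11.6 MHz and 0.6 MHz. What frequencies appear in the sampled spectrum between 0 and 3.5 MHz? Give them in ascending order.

0.6 MHz, 2.4 MHz, 2.6 MHz, 3.2 MHz

fs/2 = 3.5 MHz.
11.4 MHz mod fs = 4.4 MHz.
4.4 MHz > fs/2 = 3.5 MHz, folds to fs − 4.4 MHz = 2.6 MHz.
35.6 MHz mod fs = 0.6 MHz.
0.6 MHz ≤ fs/2 = 3.5 MHz, appears at 0.6 MHz.
3.8 MHz > fs/2 = 3.5 MHz, folds to fs − 3.8 MHz = 3.2 MHz.
11.6 MHz mod fs = 4.6 MHz.
4.6 MHz > fs/2 = 3.5 MHz, folds to fs − 4.6 MHz = 2.4 MHz.
0.6 MHz ≤ fs/2 = 3.5 MHz, passes unchanged.
Distinct values: {0.6 MHz, 2.4 MHz, 2.6 MHz, 3.2 MHz}.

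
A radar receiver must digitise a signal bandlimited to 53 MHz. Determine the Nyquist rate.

106 MHz

Nyquist rate = 2 × 53 MHz = 106 MHz.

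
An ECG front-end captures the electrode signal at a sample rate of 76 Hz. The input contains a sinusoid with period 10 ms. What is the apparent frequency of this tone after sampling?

24 Hz

T = 10 ms → f = 1/T = 100 Hz.
100 Hz mod fs = 24 Hz.
24 Hz ≤ fs/2 = 38 Hz, appears at 24 Hz.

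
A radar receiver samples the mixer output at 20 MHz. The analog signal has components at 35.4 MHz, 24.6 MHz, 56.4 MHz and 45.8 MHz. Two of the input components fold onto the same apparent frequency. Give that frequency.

4.6 MHz

fs/2 = 10 MHz.
35.4 MHz mod fs = 15.4 MHz.
15.4 MHz > fs/2 = 10 MHz, folds to fs − 15.4 MHz = 4.6 MHz.
24.6 MHz mod fs = 4.6 MHz.
4.6 MHz ≤ fs/2 = 10 MHz, appears at 4.6 MHz.
56.4 MHz mod fs = 16.4 MHz.
16.4 MHz > fs/2 = 10 MHz, folds to fs − 16.4 MHz = 3.6 MHz.
45.8 MHz mod fs = 5.8 MHz.
5.8 MHz ≤ fs/2 = 10 MHz, appears at 5.8 MHz.
24.6 MHz and 35.4 MHz both map to 4.6 MHz.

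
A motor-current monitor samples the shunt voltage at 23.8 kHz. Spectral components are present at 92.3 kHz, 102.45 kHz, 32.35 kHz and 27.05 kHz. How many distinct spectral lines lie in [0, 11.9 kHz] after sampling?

4

fs/2 = 11.9 kHz.
92.3 kHz mod fs = 20.9 kHz.
20.9 kHz > fs/2 = 11.9 kHz, folds to fs − 20.9 kHz = 2.9 kHz.
102.45 kHz mod fs = 7.25 kHz.
7.25 kHz ≤ fs/2 = 11.9 kHz, appears at 7.25 kHz.
32.35 kHz mod fs = 8.55 kHz.
8.55 kHz ≤ fs/2 = 11.9 kHz, appears at 8.55 kHz.
27.05 kHz mod fs = 3.25 kHz.
3.25 kHz ≤ fs/2 = 11.9 kHz, appears at 3.25 kHz.
Distinct values: {2.9 kHz, 3.25 kHz, 7.25 kHz, 8.55 kHz} → 4.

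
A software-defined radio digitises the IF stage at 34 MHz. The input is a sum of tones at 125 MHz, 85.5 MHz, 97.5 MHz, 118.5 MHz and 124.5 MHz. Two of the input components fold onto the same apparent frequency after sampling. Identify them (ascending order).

85.5 MHz, 118.5 MHz

fs/2 = 17 MHz.
125 MHz mod fs = 23 MHz.
23 MHz > fs/2 = 17 MHz, folds to fs − 23 MHz = 11 MHz.
85.5 MHz mod fs = 17.5 MHz.
17.5 MHz > fs/2 = 17 MHz, folds to fs − 17.5 MHz = 16.5 MHz.
97.5 MHz mod fs = 29.5 MHz.
29.5 MHz > fs/2 = 17 MHz, folds to fs − 29.5 MHz = 4.5 MHz.
118.5 MHz mod fs = 16.5 MHz.
16.5 MHz ≤ fs/2 = 17 MHz, appears at 16.5 MHz.
124.5 MHz mod fs = 22.5 MHz.
22.5 MHz > fs/2 = 17 MHz, folds to fs − 22.5 MHz = 11.5 MHz.
85.5 MHz and 118.5 MHz both map to 16.5 MHz.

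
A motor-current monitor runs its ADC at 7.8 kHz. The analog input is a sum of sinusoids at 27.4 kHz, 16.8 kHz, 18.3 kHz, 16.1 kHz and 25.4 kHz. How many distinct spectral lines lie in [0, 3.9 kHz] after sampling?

fs/2 = 3.9 kHz.
27.4 kHz mod fs = 4 kHz.
4 kHz > fs/2 = 3.9 kHz, folds to fs − 4 kHz = 3.8 kHz.
16.8 kHz mod fs = 1.2 kHz.
1.2 kHz ≤ fs/2 = 3.9 kHz, appears at 1.2 kHz.
18.3 kHz mod fs = 2.7 kHz.
2.7 kHz ≤ fs/2 = 3.9 kHz, appears at 2.7 kHz.
16.1 kHz mod fs = 0.5 kHz.
0.5 kHz ≤ fs/2 = 3.9 kHz, appears at 0.5 kHz.
25.4 kHz mod fs = 2 kHz.
2 kHz ≤ fs/2 = 3.9 kHz, appears at 2 kHz.
Distinct values: {0.5 kHz, 1.2 kHz, 2 kHz, 2.7 kHz, 3.8 kHz} → 5.

5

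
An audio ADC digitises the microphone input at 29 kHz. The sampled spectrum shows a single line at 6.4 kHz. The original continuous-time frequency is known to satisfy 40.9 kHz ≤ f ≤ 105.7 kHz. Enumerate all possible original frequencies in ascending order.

Frequencies that alias to 6.4 kHz are k·fs ± 6.4 kHz for integer k ≥ 0.
k=0: 6.4 kHz.
k=1: 22.6 kHz, 35.4 kHz.
k=2: 51.6 kHz, 64.4 kHz.
k=3: 80.6 kHz, 93.4 kHz.
k=4: 109.6 kHz, 122.4 kHz.
Within [40.9 kHz, 105.7 kHz]: 51.6 kHz, 64.4 kHz, 80.6 kHz, 93.4 kHz.

51.6 kHz, 64.4 kHz, 80.6 kHz, 93.4 kHz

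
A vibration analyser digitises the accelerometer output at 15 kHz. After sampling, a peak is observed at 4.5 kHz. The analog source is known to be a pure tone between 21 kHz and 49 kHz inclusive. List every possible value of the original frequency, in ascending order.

25.5 kHz, 34.5 kHz, 40.5 kHz

Frequencies that alias to 4.5 kHz are k·fs ± 4.5 kHz for integer k ≥ 0.
k=0: 4.5 kHz.
k=1: 10.5 kHz, 19.5 kHz.
k=2: 25.5 kHz, 34.5 kHz.
k=3: 40.5 kHz, 49.5 kHz.
k=4: 55.5 kHz, 64.5 kHz.
Within [21 kHz, 49 kHz]: 25.5 kHz, 34.5 kHz, 40.5 kHz.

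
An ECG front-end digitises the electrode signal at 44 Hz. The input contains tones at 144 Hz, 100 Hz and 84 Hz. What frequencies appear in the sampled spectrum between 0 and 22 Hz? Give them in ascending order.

fs/2 = 22 Hz.
144 Hz mod fs = 12 Hz.
12 Hz ≤ fs/2 = 22 Hz, appears at 12 Hz.
100 Hz mod fs = 12 Hz.
12 Hz ≤ fs/2 = 22 Hz, appears at 12 Hz.
84 Hz mod fs = 40 Hz.
40 Hz > fs/2 = 22 Hz, folds to fs − 40 Hz = 4 Hz.
Distinct values: {4 Hz, 12 Hz}.

4 Hz, 12 Hz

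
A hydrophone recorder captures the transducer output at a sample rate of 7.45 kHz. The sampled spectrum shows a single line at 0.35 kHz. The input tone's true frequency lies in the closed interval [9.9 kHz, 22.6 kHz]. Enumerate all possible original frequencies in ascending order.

14.55 kHz, 15.25 kHz, 22 kHz

Frequencies that alias to 0.35 kHz are k·fs ± 0.35 kHz for integer k ≥ 0.
k=0: 0.35 kHz.
k=1: 7.1 kHz, 7.8 kHz.
k=2: 14.55 kHz, 15.25 kHz.
k=3: 22 kHz, 22.7 kHz.
k=4: 29.45 kHz, 30.15 kHz.
Within [9.9 kHz, 22.6 kHz]: 14.55 kHz, 15.25 kHz, 22 kHz.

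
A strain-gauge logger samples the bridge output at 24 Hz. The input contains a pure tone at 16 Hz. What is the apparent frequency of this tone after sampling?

8 Hz

16 Hz > fs/2 = 12 Hz, folds to fs − 16 Hz = 8 Hz.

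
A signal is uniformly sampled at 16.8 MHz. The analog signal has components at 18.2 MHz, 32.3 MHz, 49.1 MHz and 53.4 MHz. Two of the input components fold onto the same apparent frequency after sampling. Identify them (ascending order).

32.3 MHz, 49.1 MHz

fs/2 = 8.4 MHz.
18.2 MHz mod fs = 1.4 MHz.
1.4 MHz ≤ fs/2 = 8.4 MHz, appears at 1.4 MHz.
32.3 MHz mod fs = 15.5 MHz.
15.5 MHz > fs/2 = 8.4 MHz, folds to fs − 15.5 MHz = 1.3 MHz.
49.1 MHz mod fs = 15.5 MHz.
15.5 MHz > fs/2 = 8.4 MHz, folds to fs − 15.5 MHz = 1.3 MHz.
53.4 MHz mod fs = 3 MHz.
3 MHz ≤ fs/2 = 8.4 MHz, appears at 3 MHz.
32.3 MHz and 49.1 MHz both map to 1.3 MHz.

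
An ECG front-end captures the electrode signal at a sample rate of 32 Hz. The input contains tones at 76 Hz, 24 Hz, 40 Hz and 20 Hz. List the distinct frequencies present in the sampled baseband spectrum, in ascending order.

8 Hz, 12 Hz

fs/2 = 16 Hz.
76 Hz mod fs = 12 Hz.
12 Hz ≤ fs/2 = 16 Hz, appears at 12 Hz.
24 Hz > fs/2 = 16 Hz, folds to fs − 24 Hz = 8 Hz.
40 Hz mod fs = 8 Hz.
8 Hz ≤ fs/2 = 16 Hz, appears at 8 Hz.
20 Hz > fs/2 = 16 Hz, folds to fs − 20 Hz = 12 Hz.
Distinct values: {8 Hz, 12 Hz}.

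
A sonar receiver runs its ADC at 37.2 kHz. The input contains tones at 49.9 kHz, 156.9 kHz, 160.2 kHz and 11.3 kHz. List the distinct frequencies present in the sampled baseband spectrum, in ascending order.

8.1 kHz, 11.3 kHz, 11.4 kHz, 12.7 kHz

fs/2 = 18.6 kHz.
49.9 kHz mod fs = 12.7 kHz.
12.7 kHz ≤ fs/2 = 18.6 kHz, appears at 12.7 kHz.
156.9 kHz mod fs = 8.1 kHz.
8.1 kHz ≤ fs/2 = 18.6 kHz, appears at 8.1 kHz.
160.2 kHz mod fs = 11.4 kHz.
11.4 kHz ≤ fs/2 = 18.6 kHz, appears at 11.4 kHz.
11.3 kHz ≤ fs/2 = 18.6 kHz, passes unchanged.
Distinct values: {8.1 kHz, 11.3 kHz, 11.4 kHz, 12.7 kHz}.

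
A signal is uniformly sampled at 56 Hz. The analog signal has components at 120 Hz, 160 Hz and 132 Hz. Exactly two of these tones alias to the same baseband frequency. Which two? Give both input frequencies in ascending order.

fs/2 = 28 Hz.
120 Hz mod fs = 8 Hz.
8 Hz ≤ fs/2 = 28 Hz, appears at 8 Hz.
160 Hz mod fs = 48 Hz.
48 Hz > fs/2 = 28 Hz, folds to fs − 48 Hz = 8 Hz.
132 Hz mod fs = 20 Hz.
20 Hz ≤ fs/2 = 28 Hz, appears at 20 Hz.
120 Hz and 160 Hz both map to 8 Hz.

120 Hz, 160 Hz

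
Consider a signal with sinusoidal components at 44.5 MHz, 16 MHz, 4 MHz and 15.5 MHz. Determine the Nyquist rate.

Highest-frequency component: 44.5 MHz.
Nyquist rate = 2 × 44.5 MHz = 89 MHz.

89 MHz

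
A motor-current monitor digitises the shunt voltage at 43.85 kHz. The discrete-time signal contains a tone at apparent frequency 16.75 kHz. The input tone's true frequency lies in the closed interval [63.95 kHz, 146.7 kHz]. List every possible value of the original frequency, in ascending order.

70.95 kHz, 104.45 kHz, 114.8 kHz

Frequencies that alias to 16.75 kHz are k·fs ± 16.75 kHz for integer k ≥ 0.
k=0: 16.75 kHz.
k=1: 27.1 kHz, 60.6 kHz.
k=2: 70.95 kHz, 104.45 kHz.
k=3: 114.8 kHz, 148.3 kHz.
k=4: 158.65 kHz, 192.15 kHz.
Within [63.95 kHz, 146.7 kHz]: 70.95 kHz, 104.45 kHz, 114.8 kHz.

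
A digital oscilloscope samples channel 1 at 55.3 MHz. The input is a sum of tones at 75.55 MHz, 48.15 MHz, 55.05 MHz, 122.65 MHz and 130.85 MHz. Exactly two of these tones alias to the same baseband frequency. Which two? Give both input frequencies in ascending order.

75.55 MHz, 130.85 MHz

fs/2 = 27.65 MHz.
75.55 MHz mod fs = 20.25 MHz.
20.25 MHz ≤ fs/2 = 27.65 MHz, appears at 20.25 MHz.
48.15 MHz > fs/2 = 27.65 MHz, folds to fs − 48.15 MHz = 7.15 MHz.
55.05 MHz > fs/2 = 27.65 MHz, folds to fs − 55.05 MHz = 0.25 MHz.
122.65 MHz mod fs = 12.05 MHz.
12.05 MHz ≤ fs/2 = 27.65 MHz, appears at 12.05 MHz.
130.85 MHz mod fs = 20.25 MHz.
20.25 MHz ≤ fs/2 = 27.65 MHz, appears at 20.25 MHz.
75.55 MHz and 130.85 MHz both map to 20.25 MHz.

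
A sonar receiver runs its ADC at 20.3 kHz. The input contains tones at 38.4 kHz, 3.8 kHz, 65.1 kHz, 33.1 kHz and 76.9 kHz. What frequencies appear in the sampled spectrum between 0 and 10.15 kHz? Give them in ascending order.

2.2 kHz, 3.8 kHz, 4.2 kHz, 4.3 kHz, 7.5 kHz

fs/2 = 10.15 kHz.
38.4 kHz mod fs = 18.1 kHz.
18.1 kHz > fs/2 = 10.15 kHz, folds to fs − 18.1 kHz = 2.2 kHz.
3.8 kHz ≤ fs/2 = 10.15 kHz, passes unchanged.
65.1 kHz mod fs = 4.2 kHz.
4.2 kHz ≤ fs/2 = 10.15 kHz, appears at 4.2 kHz.
33.1 kHz mod fs = 12.8 kHz.
12.8 kHz > fs/2 = 10.15 kHz, folds to fs − 12.8 kHz = 7.5 kHz.
76.9 kHz mod fs = 16 kHz.
16 kHz > fs/2 = 10.15 kHz, folds to fs − 16 kHz = 4.3 kHz.
Distinct values: {2.2 kHz, 3.8 kHz, 4.2 kHz, 4.3 kHz, 7.5 kHz}.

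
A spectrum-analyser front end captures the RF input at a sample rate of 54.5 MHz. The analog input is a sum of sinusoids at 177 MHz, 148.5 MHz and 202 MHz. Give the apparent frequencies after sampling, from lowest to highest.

13.5 MHz, 15 MHz, 16 MHz

fs/2 = 27.25 MHz.
177 MHz mod fs = 13.5 MHz.
13.5 MHz ≤ fs/2 = 27.25 MHz, appears at 13.5 MHz.
148.5 MHz mod fs = 39.5 MHz.
39.5 MHz > fs/2 = 27.25 MHz, folds to fs − 39.5 MHz = 15 MHz.
202 MHz mod fs = 38.5 MHz.
38.5 MHz > fs/2 = 27.25 MHz, folds to fs − 38.5 MHz = 16 MHz.
Distinct values: {13.5 MHz, 15 MHz, 16 MHz}.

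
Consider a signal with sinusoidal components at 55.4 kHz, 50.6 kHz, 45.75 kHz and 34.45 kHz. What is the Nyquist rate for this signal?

Highest-frequency component: 55.4 kHz.
Nyquist rate = 2 × 55.4 kHz = 110.8 kHz.

110.8 kHz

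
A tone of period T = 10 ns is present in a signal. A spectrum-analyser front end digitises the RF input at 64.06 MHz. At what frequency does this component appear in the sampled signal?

T = 10 ns → f = 1/T = 100 MHz.
100 MHz mod fs = 35.94 MHz.
35.94 MHz > fs/2 = 32.03 MHz, folds to fs − 35.94 MHz = 28.12 MHz.

28.12 MHz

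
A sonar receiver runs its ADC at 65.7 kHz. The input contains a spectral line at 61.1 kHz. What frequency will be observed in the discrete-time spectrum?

61.1 kHz > fs/2 = 32.85 kHz, folds to fs − 61.1 kHz = 4.6 kHz.

4.6 kHz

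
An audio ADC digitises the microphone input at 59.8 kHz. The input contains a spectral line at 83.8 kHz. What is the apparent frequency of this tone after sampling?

83.8 kHz mod fs = 24 kHz.
24 kHz ≤ fs/2 = 29.9 kHz, appears at 24 kHz.

24 kHz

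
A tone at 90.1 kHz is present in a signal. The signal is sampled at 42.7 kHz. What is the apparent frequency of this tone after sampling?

4.7 kHz

90.1 kHz mod fs = 4.7 kHz.
4.7 kHz ≤ fs/2 = 21.35 kHz, appears at 4.7 kHz.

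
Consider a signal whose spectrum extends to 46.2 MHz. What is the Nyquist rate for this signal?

Nyquist rate = 2 × 46.2 MHz = 92.4 MHz.

92.4 MHz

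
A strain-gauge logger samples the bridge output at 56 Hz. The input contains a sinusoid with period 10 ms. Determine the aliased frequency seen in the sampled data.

T = 10 ms → f = 1/T = 100 Hz.
100 Hz mod fs = 44 Hz.
44 Hz > fs/2 = 28 Hz, folds to fs − 44 Hz = 12 Hz.

12 Hz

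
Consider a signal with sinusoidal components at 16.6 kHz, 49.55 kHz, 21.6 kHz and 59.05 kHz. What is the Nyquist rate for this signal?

Highest-frequency component: 59.05 kHz.
Nyquist rate = 2 × 59.05 kHz = 118.1 kHz.

118.1 kHz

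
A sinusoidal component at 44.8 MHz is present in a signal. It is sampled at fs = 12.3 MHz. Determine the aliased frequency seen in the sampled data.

4.4 MHz

44.8 MHz mod fs = 7.9 MHz.
7.9 MHz > fs/2 = 6.15 MHz, folds to fs − 7.9 MHz = 4.4 MHz.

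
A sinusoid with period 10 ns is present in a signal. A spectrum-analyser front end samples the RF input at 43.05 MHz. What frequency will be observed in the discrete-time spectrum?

13.9 MHz

T = 10 ns → f = 1/T = 100 MHz.
100 MHz mod fs = 13.9 MHz.
13.9 MHz ≤ fs/2 = 21.525 MHz, appears at 13.9 MHz.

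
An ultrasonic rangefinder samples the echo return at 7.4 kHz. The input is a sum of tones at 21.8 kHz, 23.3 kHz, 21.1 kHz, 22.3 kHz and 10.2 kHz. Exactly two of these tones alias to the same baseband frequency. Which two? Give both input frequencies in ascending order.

fs/2 = 3.7 kHz.
21.8 kHz mod fs = 7 kHz.
7 kHz > fs/2 = 3.7 kHz, folds to fs − 7 kHz = 0.4 kHz.
23.3 kHz mod fs = 1.1 kHz.
1.1 kHz ≤ fs/2 = 3.7 kHz, appears at 1.1 kHz.
21.1 kHz mod fs = 6.3 kHz.
6.3 kHz > fs/2 = 3.7 kHz, folds to fs − 6.3 kHz = 1.1 kHz.
22.3 kHz mod fs = 0.1 kHz.
0.1 kHz ≤ fs/2 = 3.7 kHz, appears at 0.1 kHz.
10.2 kHz mod fs = 2.8 kHz.
2.8 kHz ≤ fs/2 = 3.7 kHz, appears at 2.8 kHz.
21.1 kHz and 23.3 kHz both map to 1.1 kHz.

21.1 kHz, 23.3 kHz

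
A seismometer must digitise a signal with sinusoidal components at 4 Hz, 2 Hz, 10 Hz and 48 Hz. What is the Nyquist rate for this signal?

96 Hz

Highest-frequency component: 48 Hz.
Nyquist rate = 2 × 48 Hz = 96 Hz.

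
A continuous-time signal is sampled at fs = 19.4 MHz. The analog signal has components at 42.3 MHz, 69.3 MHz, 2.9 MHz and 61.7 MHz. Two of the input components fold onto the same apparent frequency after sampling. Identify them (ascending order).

42.3 MHz, 61.7 MHz

fs/2 = 9.7 MHz.
42.3 MHz mod fs = 3.5 MHz.
3.5 MHz ≤ fs/2 = 9.7 MHz, appears at 3.5 MHz.
69.3 MHz mod fs = 11.1 MHz.
11.1 MHz > fs/2 = 9.7 MHz, folds to fs − 11.1 MHz = 8.3 MHz.
2.9 MHz ≤ fs/2 = 9.7 MHz, passes unchanged.
61.7 MHz mod fs = 3.5 MHz.
3.5 MHz ≤ fs/2 = 9.7 MHz, appears at 3.5 MHz.
42.3 MHz and 61.7 MHz both map to 3.5 MHz.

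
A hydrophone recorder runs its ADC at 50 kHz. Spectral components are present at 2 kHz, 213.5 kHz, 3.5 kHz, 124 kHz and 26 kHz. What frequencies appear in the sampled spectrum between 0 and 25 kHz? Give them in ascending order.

fs/2 = 25 kHz.
2 kHz ≤ fs/2 = 25 kHz, passes unchanged.
213.5 kHz mod fs = 13.5 kHz.
13.5 kHz ≤ fs/2 = 25 kHz, appears at 13.5 kHz.
3.5 kHz ≤ fs/2 = 25 kHz, passes unchanged.
124 kHz mod fs = 24 kHz.
24 kHz ≤ fs/2 = 25 kHz, appears at 24 kHz.
26 kHz > fs/2 = 25 kHz, folds to fs − 26 kHz = 24 kHz.
Distinct values: {2 kHz, 3.5 kHz, 13.5 kHz, 24 kHz}.

2 kHz, 3.5 kHz, 13.5 kHz, 24 kHz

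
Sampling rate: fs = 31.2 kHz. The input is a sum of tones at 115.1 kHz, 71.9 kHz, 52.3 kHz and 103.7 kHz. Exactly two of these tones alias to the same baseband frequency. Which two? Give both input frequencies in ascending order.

52.3 kHz, 103.7 kHz

fs/2 = 15.6 kHz.
115.1 kHz mod fs = 21.5 kHz.
21.5 kHz > fs/2 = 15.6 kHz, folds to fs − 21.5 kHz = 9.7 kHz.
71.9 kHz mod fs = 9.5 kHz.
9.5 kHz ≤ fs/2 = 15.6 kHz, appears at 9.5 kHz.
52.3 kHz mod fs = 21.1 kHz.
21.1 kHz > fs/2 = 15.6 kHz, folds to fs − 21.1 kHz = 10.1 kHz.
103.7 kHz mod fs = 10.1 kHz.
10.1 kHz ≤ fs/2 = 15.6 kHz, appears at 10.1 kHz.
52.3 kHz and 103.7 kHz both map to 10.1 kHz.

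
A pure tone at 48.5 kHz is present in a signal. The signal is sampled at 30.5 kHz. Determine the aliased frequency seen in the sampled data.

48.5 kHz mod fs = 18 kHz.
18 kHz > fs/2 = 15.25 kHz, folds to fs − 18 kHz = 12.5 kHz.

12.5 kHz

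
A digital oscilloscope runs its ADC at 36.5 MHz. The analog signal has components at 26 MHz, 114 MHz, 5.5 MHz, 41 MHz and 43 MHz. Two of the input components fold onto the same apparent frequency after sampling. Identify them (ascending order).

41 MHz, 114 MHz

fs/2 = 18.25 MHz.
26 MHz > fs/2 = 18.25 MHz, folds to fs − 26 MHz = 10.5 MHz.
114 MHz mod fs = 4.5 MHz.
4.5 MHz ≤ fs/2 = 18.25 MHz, appears at 4.5 MHz.
5.5 MHz ≤ fs/2 = 18.25 MHz, passes unchanged.
41 MHz mod fs = 4.5 MHz.
4.5 MHz ≤ fs/2 = 18.25 MHz, appears at 4.5 MHz.
43 MHz mod fs = 6.5 MHz.
6.5 MHz ≤ fs/2 = 18.25 MHz, appears at 6.5 MHz.
41 MHz and 114 MHz both map to 4.5 MHz.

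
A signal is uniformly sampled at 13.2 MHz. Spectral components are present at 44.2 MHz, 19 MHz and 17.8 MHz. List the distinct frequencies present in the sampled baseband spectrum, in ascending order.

4.6 MHz, 5.8 MHz

fs/2 = 6.6 MHz.
44.2 MHz mod fs = 4.6 MHz.
4.6 MHz ≤ fs/2 = 6.6 MHz, appears at 4.6 MHz.
19 MHz mod fs = 5.8 MHz.
5.8 MHz ≤ fs/2 = 6.6 MHz, appears at 5.8 MHz.
17.8 MHz mod fs = 4.6 MHz.
4.6 MHz ≤ fs/2 = 6.6 MHz, appears at 4.6 MHz.
Distinct values: {4.6 MHz, 5.8 MHz}.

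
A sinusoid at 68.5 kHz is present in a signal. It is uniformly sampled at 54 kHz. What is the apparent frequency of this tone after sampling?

14.5 kHz

68.5 kHz mod fs = 14.5 kHz.
14.5 kHz ≤ fs/2 = 27 kHz, appears at 14.5 kHz.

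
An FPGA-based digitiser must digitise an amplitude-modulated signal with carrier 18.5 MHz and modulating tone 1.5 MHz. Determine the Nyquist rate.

AM sidebands sit at fc ± fm = 17 MHz and 20 MHz.
Highest-frequency component: 20 MHz.
Nyquist rate = 2 × 20 MHz = 40 MHz.

40 MHz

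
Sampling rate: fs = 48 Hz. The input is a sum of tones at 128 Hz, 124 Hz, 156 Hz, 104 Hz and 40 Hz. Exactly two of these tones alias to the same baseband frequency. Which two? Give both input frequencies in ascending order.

40 Hz, 104 Hz

fs/2 = 24 Hz.
128 Hz mod fs = 32 Hz.
32 Hz > fs/2 = 24 Hz, folds to fs − 32 Hz = 16 Hz.
124 Hz mod fs = 28 Hz.
28 Hz > fs/2 = 24 Hz, folds to fs − 28 Hz = 20 Hz.
156 Hz mod fs = 12 Hz.
12 Hz ≤ fs/2 = 24 Hz, appears at 12 Hz.
104 Hz mod fs = 8 Hz.
8 Hz ≤ fs/2 = 24 Hz, appears at 8 Hz.
40 Hz > fs/2 = 24 Hz, folds to fs − 40 Hz = 8 Hz.
40 Hz and 104 Hz both map to 8 Hz.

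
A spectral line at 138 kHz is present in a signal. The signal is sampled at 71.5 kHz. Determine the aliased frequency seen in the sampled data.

5 kHz

138 kHz mod fs = 66.5 kHz.
66.5 kHz > fs/2 = 35.75 kHz, folds to fs − 66.5 kHz = 5 kHz.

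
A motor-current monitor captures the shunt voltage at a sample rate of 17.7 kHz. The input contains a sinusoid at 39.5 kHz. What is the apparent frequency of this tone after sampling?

4.1 kHz

39.5 kHz mod fs = 4.1 kHz.
4.1 kHz ≤ fs/2 = 8.85 kHz, appears at 4.1 kHz.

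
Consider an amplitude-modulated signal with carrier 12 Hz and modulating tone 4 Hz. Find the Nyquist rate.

32 Hz

AM sidebands sit at fc ± fm = 8 Hz and 16 Hz.
Highest-frequency component: 16 Hz.
Nyquist rate = 2 × 16 Hz = 32 Hz.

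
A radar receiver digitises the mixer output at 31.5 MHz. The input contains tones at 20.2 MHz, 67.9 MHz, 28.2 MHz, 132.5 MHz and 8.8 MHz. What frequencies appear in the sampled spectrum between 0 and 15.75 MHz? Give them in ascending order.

3.3 MHz, 4.9 MHz, 6.5 MHz, 8.8 MHz, 11.3 MHz

fs/2 = 15.75 MHz.
20.2 MHz > fs/2 = 15.75 MHz, folds to fs − 20.2 MHz = 11.3 MHz.
67.9 MHz mod fs = 4.9 MHz.
4.9 MHz ≤ fs/2 = 15.75 MHz, appears at 4.9 MHz.
28.2 MHz > fs/2 = 15.75 MHz, folds to fs − 28.2 MHz = 3.3 MHz.
132.5 MHz mod fs = 6.5 MHz.
6.5 MHz ≤ fs/2 = 15.75 MHz, appears at 6.5 MHz.
8.8 MHz ≤ fs/2 = 15.75 MHz, passes unchanged.
Distinct values: {3.3 MHz, 4.9 MHz, 6.5 MHz, 8.8 MHz, 11.3 MHz}.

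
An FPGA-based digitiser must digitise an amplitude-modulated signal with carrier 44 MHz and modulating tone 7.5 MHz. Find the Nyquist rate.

AM sidebands sit at fc ± fm = 36.5 MHz and 51.5 MHz.
Highest-frequency component: 51.5 MHz.
Nyquist rate = 2 × 51.5 MHz = 103 MHz.

103 MHz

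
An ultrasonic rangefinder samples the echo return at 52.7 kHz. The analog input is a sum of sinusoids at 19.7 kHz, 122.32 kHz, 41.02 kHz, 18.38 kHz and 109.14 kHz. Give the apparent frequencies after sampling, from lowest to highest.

fs/2 = 26.35 kHz.
19.7 kHz ≤ fs/2 = 26.35 kHz, passes unchanged.
122.32 kHz mod fs = 16.92 kHz.
16.92 kHz ≤ fs/2 = 26.35 kHz, appears at 16.92 kHz.
41.02 kHz > fs/2 = 26.35 kHz, folds to fs − 41.02 kHz = 11.68 kHz.
18.38 kHz ≤ fs/2 = 26.35 kHz, passes unchanged.
109.14 kHz mod fs = 3.74 kHz.
3.74 kHz ≤ fs/2 = 26.35 kHz, appears at 3.74 kHz.
Distinct values: {3.74 kHz, 11.68 kHz, 16.92 kHz, 18.38 kHz, 19.7 kHz}.

3.74 kHz, 11.68 kHz, 16.92 kHz, 18.38 kHz, 19.7 kHz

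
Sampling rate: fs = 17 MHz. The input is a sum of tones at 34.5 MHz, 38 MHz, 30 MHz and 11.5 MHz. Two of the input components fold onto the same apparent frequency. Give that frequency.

fs/2 = 8.5 MHz.
34.5 MHz mod fs = 0.5 MHz.
0.5 MHz ≤ fs/2 = 8.5 MHz, appears at 0.5 MHz.
38 MHz mod fs = 4 MHz.
4 MHz ≤ fs/2 = 8.5 MHz, appears at 4 MHz.
30 MHz mod fs = 13 MHz.
13 MHz > fs/2 = 8.5 MHz, folds to fs − 13 MHz = 4 MHz.
11.5 MHz > fs/2 = 8.5 MHz, folds to fs − 11.5 MHz = 5.5 MHz.
30 MHz and 38 MHz both map to 4 MHz.

4 MHz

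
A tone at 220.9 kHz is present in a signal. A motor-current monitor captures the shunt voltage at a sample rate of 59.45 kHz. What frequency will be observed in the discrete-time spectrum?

220.9 kHz mod fs = 42.55 kHz.
42.55 kHz > fs/2 = 29.725 kHz, folds to fs − 42.55 kHz = 16.9 kHz.

16.9 kHz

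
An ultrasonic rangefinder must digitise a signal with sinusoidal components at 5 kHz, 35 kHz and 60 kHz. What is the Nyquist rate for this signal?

Highest-frequency component: 60 kHz.
Nyquist rate = 2 × 60 kHz = 120 kHz.

120 kHz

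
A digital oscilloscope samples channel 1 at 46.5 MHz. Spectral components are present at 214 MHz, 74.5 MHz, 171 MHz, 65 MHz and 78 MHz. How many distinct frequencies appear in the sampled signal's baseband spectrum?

fs/2 = 23.25 MHz.
214 MHz mod fs = 28 MHz.
28 MHz > fs/2 = 23.25 MHz, folds to fs − 28 MHz = 18.5 MHz.
74.5 MHz mod fs = 28 MHz.
28 MHz > fs/2 = 23.25 MHz, folds to fs − 28 MHz = 18.5 MHz.
171 MHz mod fs = 31.5 MHz.
31.5 MHz > fs/2 = 23.25 MHz, folds to fs − 31.5 MHz = 15 MHz.
65 MHz mod fs = 18.5 MHz.
18.5 MHz ≤ fs/2 = 23.25 MHz, appears at 18.5 MHz.
78 MHz mod fs = 31.5 MHz.
31.5 MHz > fs/2 = 23.25 MHz, folds to fs − 31.5 MHz = 15 MHz.
Distinct values: {15 MHz, 18.5 MHz} → 2.

2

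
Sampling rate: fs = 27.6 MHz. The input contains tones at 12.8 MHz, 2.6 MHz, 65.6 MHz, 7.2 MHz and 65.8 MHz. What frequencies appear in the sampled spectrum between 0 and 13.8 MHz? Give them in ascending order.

2.6 MHz, 7.2 MHz, 10.4 MHz, 10.6 MHz, 12.8 MHz

fs/2 = 13.8 MHz.
12.8 MHz ≤ fs/2 = 13.8 MHz, passes unchanged.
2.6 MHz ≤ fs/2 = 13.8 MHz, passes unchanged.
65.6 MHz mod fs = 10.4 MHz.
10.4 MHz ≤ fs/2 = 13.8 MHz, appears at 10.4 MHz.
7.2 MHz ≤ fs/2 = 13.8 MHz, passes unchanged.
65.8 MHz mod fs = 10.6 MHz.
10.6 MHz ≤ fs/2 = 13.8 MHz, appears at 10.6 MHz.
Distinct values: {2.6 MHz, 7.2 MHz, 10.4 MHz, 10.6 MHz, 12.8 MHz}.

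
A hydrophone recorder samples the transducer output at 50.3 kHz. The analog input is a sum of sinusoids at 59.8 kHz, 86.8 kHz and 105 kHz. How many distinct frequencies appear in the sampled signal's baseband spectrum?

3

fs/2 = 25.15 kHz.
59.8 kHz mod fs = 9.5 kHz.
9.5 kHz ≤ fs/2 = 25.15 kHz, appears at 9.5 kHz.
86.8 kHz mod fs = 36.5 kHz.
36.5 kHz > fs/2 = 25.15 kHz, folds to fs − 36.5 kHz = 13.8 kHz.
105 kHz mod fs = 4.4 kHz.
4.4 kHz ≤ fs/2 = 25.15 kHz, appears at 4.4 kHz.
Distinct values: {4.4 kHz, 9.5 kHz, 13.8 kHz} → 3.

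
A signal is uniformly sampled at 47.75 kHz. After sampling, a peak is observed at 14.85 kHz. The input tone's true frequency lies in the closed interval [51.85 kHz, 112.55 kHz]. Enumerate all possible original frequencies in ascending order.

62.6 kHz, 80.65 kHz, 110.35 kHz

Frequencies that alias to 14.85 kHz are k·fs ± 14.85 kHz for integer k ≥ 0.
k=0: 14.85 kHz.
k=1: 32.9 kHz, 62.6 kHz.
k=2: 80.65 kHz, 110.35 kHz.
k=3: 128.4 kHz, 158.1 kHz.
Within [51.85 kHz, 112.55 kHz]: 62.6 kHz, 80.65 kHz, 110.35 kHz.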